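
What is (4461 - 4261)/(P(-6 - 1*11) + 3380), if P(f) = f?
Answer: 200/3363 ≈ 0.059471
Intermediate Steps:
(4461 - 4261)/(P(-6 - 1*11) + 3380) = (4461 - 4261)/((-6 - 1*11) + 3380) = 200/((-6 - 11) + 3380) = 200/(-17 + 3380) = 200/3363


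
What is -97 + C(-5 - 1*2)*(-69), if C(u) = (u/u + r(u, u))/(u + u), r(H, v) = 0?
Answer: -1289/14 ≈ -92.071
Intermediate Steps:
C(u) = 1/(2*u) (C(u) = (u/u + 0)/(u + u) = (1 + 0)/((2*u)) = 1*(1/(2*u)) = 1/(2*u))
-97 + C(-5 - 1*2)*(-69) = -97 + (1/(2*(-5 - 1*2)))*(-69) = -97 + (1/(2*(-5 - 2)))*(-69) = -97 + ((½)/(-7))*(-69) = -97 + ((½)*(-⅐))*(-69) = -97 - 1/14*(-69) = -97 + 69/14 = -1289/14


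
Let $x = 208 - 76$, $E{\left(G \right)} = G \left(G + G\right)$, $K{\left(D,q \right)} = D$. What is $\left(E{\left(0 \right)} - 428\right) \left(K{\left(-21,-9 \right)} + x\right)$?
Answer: $-47508$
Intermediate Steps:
$E{\left(G \right)} = 2 G^{2}$ ($E{\left(G \right)} = G 2 G = 2 G^{2}$)
$x = 132$ ($x = 208 - 76 = 132$)
$\left(E{\left(0 \right)} - 428\right) \left(K{\left(-21,-9 \right)} + x\right) = \left(2 \cdot 0^{2} - 428\right) \left(-21 + 132\right) = \left(2 \cdot 0 - 428\right) 111 = \left(0 - 428\right) 111 = \left(-428\right) 111 = -47508$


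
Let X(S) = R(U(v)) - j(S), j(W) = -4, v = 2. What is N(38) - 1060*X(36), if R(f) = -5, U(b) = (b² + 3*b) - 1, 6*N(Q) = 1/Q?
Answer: 241681/228 ≈ 1060.0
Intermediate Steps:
N(Q) = 1/(6*Q)
U(b) = -1 + b² + 3*b
X(S) = -1 (X(S) = -5 - 1*(-4) = -5 + 4 = -1)
N(38) - 1060*X(36) = (⅙)/38 - 1060*(-1) = (⅙)*(1/38) + 1060 = 1/228 + 1060 = 241681/228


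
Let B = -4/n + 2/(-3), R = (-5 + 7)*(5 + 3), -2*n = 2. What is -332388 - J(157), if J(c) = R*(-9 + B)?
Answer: -996892/3 ≈ -3.3230e+5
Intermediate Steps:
n = -1 (n = -½*2 = -1)
R = 16 (R = 2*8 = 16)
B = 10/3 (B = -4/(-1) + 2/(-3) = -4*(-1) + 2*(-⅓) = 4 - ⅔ = 10/3 ≈ 3.3333)
J(c) = -272/3 (J(c) = 16*(-9 + 10/3) = 16*(-17/3) = -272/3)
-332388 - J(157) = -332388 - 1*(-272/3) = -332388 + 272/3 = -996892/3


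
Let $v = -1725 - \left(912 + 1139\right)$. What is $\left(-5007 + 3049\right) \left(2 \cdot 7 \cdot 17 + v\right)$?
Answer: $6927404$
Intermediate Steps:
$v = -3776$ ($v = -1725 - 2051 = -3776$)
$\left(-5007 + 3049\right) \left(2 \cdot 7 \cdot 17 + v\right) = \left(-5007 + 3049\right) \left(2 \cdot 7 \cdot 17 - 3776\right) = - 1958 \left(14 \cdot 17 - 3776\right) = - 1958 \left(238 - 3776\right) = \left(-1958\right) \left(-3538\right) = 6927404$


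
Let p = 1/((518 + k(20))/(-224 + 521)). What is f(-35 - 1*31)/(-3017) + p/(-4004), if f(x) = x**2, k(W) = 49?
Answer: -4757183/3294564 ≈ -1.4439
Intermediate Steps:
p = 11/21 (p = 1/((518 + 49)/(-224 + 521)) = 1/(567/297) = 1/(567*(1/297)) = 1/(21/11) = 11/21 ≈ 0.52381)
f(-35 - 1*31)/(-3017) + p/(-4004) = (-35 - 1*31)**2/(-3017) + (11/21)/(-4004) = (-35 - 31)**2*(-1/3017) + (11/21)*(-1/4004) = (-66)**2*(-1/3017) - 1/7644 = 4356*(-1/3017) - 1/7644 = -4356/3017 - 1/7644 = -4757183/3294564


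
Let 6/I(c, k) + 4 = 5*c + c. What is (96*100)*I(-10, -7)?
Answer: -900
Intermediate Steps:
I(c, k) = 6/(-4 + 6*c) (I(c, k) = 6/(-4 + (5*c + c)) = 6/(-4 + 6*c))
(96*100)*I(-10, -7) = (96*100)*(3/(-2 + 3*(-10))) = 9600*(3/(-2 - 30)) = 9600*(3/(-32)) = 9600*(3*(-1/32)) = 9600*(-3/32) = -900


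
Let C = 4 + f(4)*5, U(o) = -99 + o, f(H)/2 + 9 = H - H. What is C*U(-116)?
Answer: 18490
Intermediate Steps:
f(H) = -18 (f(H) = -18 + 2*(H - H) = -18 + 2*0 = -18 + 0 = -18)
C = -86 (C = 4 - 18*5 = 4 - 90 = -86)
C*U(-116) = -86*(-99 - 116) = -86*(-215) = 18490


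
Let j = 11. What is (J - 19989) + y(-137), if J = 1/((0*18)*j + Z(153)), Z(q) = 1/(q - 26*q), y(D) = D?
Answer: -23951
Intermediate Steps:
Z(q) = -1/(25*q) (Z(q) = 1/(-25*q) = -1/(25*q))
J = -3825 (J = 1/((0*18)*11 - 1/25/153) = 1/(0*11 - 1/25*1/153) = 1/(0 - 1/3825) = 1/(-1/3825) = -3825)
(J - 19989) + y(-137) = (-3825 - 19989) - 137 = -23814 - 137 = -23951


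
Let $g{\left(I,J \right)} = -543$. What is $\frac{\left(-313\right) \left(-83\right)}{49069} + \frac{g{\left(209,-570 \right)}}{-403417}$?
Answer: $\frac{10507014710}{19795268773} \approx 0.53078$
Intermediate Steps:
$\frac{\left(-313\right) \left(-83\right)}{49069} + \frac{g{\left(209,-570 \right)}}{-403417} = \frac{\left(-313\right) \left(-83\right)}{49069} - \frac{543}{-403417} = 25979 \cdot \frac{1}{49069} - - \frac{543}{403417} = \frac{25979}{49069} + \frac{543}{403417} = \frac{10507014710}{19795268773}$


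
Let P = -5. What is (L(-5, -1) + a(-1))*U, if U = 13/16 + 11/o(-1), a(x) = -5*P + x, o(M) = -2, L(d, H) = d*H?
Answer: -2175/16 ≈ -135.94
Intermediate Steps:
L(d, H) = H*d
a(x) = 25 + x (a(x) = -5*(-5) + x = 25 + x)
U = -75/16 (U = 13/16 + 11/(-2) = 13*(1/16) + 11*(-1/2) = 13/16 - 11/2 = -75/16 ≈ -4.6875)
(L(-5, -1) + a(-1))*U = (-1*(-5) + (25 - 1))*(-75/16) = (5 + 24)*(-75/16) = 29*(-75/16) = -2175/16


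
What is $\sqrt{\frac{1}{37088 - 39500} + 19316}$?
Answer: $\frac{\sqrt{3121542797}}{402} \approx 138.98$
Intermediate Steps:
$\sqrt{\frac{1}{37088 - 39500} + 19316} = \sqrt{\frac{1}{-2412} + 19316} = \sqrt{- \frac{1}{2412} + 19316} = \sqrt{\frac{46590191}{2412}} = \frac{\sqrt{3121542797}}{402}$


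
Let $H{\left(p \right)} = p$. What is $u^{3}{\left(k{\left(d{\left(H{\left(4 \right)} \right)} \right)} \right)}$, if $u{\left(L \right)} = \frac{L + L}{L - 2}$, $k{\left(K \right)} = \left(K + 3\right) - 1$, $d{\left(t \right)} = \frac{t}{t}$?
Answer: $216$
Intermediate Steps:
$d{\left(t \right)} = 1$
$k{\left(K \right)} = 2 + K$ ($k{\left(K \right)} = \left(3 + K\right) - 1 = 2 + K$)
$u{\left(L \right)} = \frac{2 L}{-2 + L}$
$u^{3}{\left(k{\left(d{\left(H{\left(4 \right)} \right)} \right)} \right)} = \left(\frac{2 \left(2 + 1\right)}{-2 + \left(2 + 1\right)}\right)^{3} = \left(2 \cdot 3 \frac{1}{-2 + 3}\right)^{3} = \left(2 \cdot 3 \cdot 1^{-1}\right)^{3} = \left(2 \cdot 3 \cdot 1\right)^{3} = 6^{3} = 216$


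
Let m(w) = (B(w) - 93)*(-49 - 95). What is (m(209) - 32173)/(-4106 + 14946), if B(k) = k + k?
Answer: -78973/10840 ≈ -7.2853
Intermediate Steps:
B(k) = 2*k
m(w) = 13392 - 288*w (m(w) = (2*w - 93)*(-49 - 95) = (-93 + 2*w)*(-144) = 13392 - 288*w)
(m(209) - 32173)/(-4106 + 14946) = ((13392 - 288*209) - 32173)/(-4106 + 14946) = ((13392 - 60192) - 32173)/10840 = (-46800 - 32173)*(1/10840) = -78973*1/10840 = -78973/10840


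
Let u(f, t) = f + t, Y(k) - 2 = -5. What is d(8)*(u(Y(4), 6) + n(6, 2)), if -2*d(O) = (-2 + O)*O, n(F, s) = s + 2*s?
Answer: -216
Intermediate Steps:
n(F, s) = 3*s
Y(k) = -3 (Y(k) = 2 - 5 = -3)
d(O) = -O*(-2 + O)/2 (d(O) = -(-2 + O)*O/2 = -O*(-2 + O)/2)
d(8)*(u(Y(4), 6) + n(6, 2)) = ((½)*8*(2 - 1*8))*((-3 + 6) + 3*2) = ((½)*8*(2 - 8))*(3 + 6) = ((½)*8*(-6))*9 = -24*9 = -216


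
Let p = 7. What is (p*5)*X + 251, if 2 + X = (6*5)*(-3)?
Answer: -2969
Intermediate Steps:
X = -92 (X = -2 + (6*5)*(-3) = -2 + 30*(-3) = -2 - 90 = -92)
(p*5)*X + 251 = (7*5)*(-92) + 251 = 35*(-92) + 251 = -3220 + 251 = -2969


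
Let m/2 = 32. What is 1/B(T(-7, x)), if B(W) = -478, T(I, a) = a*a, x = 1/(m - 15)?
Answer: -1/478 ≈ -0.0020920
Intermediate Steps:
m = 64 (m = 2*32 = 64)
x = 1/49 (x = 1/(64 - 15) = 1/49 ≈ 0.020408)
T(I, a) = a²
1/B(T(-7, x)) = 1/(-478) = -1/478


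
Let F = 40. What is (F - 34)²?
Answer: 36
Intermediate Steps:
(F - 34)² = (40 - 34)² = 6² = 36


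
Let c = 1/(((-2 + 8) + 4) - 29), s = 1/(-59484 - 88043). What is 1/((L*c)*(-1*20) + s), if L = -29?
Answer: -2803013/85565679 ≈ -0.032759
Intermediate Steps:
s = -1/147527 (s = 1/(-147527) = -1/147527 ≈ -6.7784e-6)
c = -1/19 (c = 1/((6 + 4) - 29) = 1/(10 - 29) = 1/(-19) = -1/19 ≈ -0.052632)
1/((L*c)*(-1*20) + s) = 1/((-29*(-1/19))*(-1*20) - 1/147527) = 1/((29/19)*(-20) - 1/147527) = 1/(-580/19 - 1/147527) = 1/(-85565679/2803013) = -2803013/85565679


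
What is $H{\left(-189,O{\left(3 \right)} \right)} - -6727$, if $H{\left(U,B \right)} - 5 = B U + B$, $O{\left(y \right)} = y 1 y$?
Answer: $5040$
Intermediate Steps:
$O{\left(y \right)} = y^{2}$ ($O{\left(y \right)} = y y = y^{2}$)
$H{\left(U,B \right)} = 5 + B + B U$ ($H{\left(U,B \right)} = 5 + \left(B U + B\right) = 5 + \left(B + B U\right) = 5 + B + B U$)
$H{\left(-189,O{\left(3 \right)} \right)} - -6727 = \left(5 + 3^{2} + 3^{2} \left(-189\right)\right) - -6727 = \left(5 + 9 + 9 \left(-189\right)\right) + 6727 = \left(5 + 9 - 1701\right) + 6727 = -1687 + 6727 = 5040$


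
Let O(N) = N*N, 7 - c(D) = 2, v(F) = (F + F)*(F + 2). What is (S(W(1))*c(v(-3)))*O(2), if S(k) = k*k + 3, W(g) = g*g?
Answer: 80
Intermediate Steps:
v(F) = 2*F*(2 + F) (v(F) = (2*F)*(2 + F) = 2*F*(2 + F))
c(D) = 5 (c(D) = 7 - 1*2 = 7 - 2 = 5)
W(g) = g²
S(k) = 3 + k² (S(k) = k² + 3 = 3 + k²)
O(N) = N²
(S(W(1))*c(v(-3)))*O(2) = ((3 + (1²)²)*5)*2² = ((3 + 1²)*5)*4 = ((3 + 1)*5)*4 = (4*5)*4 = 20*4 = 80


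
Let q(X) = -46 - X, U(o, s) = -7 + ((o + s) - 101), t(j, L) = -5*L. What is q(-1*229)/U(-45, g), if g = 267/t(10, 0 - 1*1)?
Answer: -305/166 ≈ -1.8373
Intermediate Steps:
g = 267/5 (g = 267/((-5*(0 - 1*1))) = 267/((-5*(0 - 1))) = 267/((-5*(-1))) = 267/5 ≈ 53.400)
U(o, s) = -108 + o + s (U(o, s) = -7 + (-101 + o + s) = -108 + o + s)
q(-1*229)/U(-45, g) = (-46 - (-1)*229)/(-108 - 45 + 267/5) = (-46 - 1*(-229))/(-498/5) = (-46 + 229)*(-5/498) = 183*(-5/498) = -305/166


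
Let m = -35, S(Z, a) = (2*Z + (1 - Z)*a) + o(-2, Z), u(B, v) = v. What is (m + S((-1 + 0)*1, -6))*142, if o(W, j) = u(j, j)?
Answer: -7100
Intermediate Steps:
o(W, j) = j
S(Z, a) = 3*Z + a*(1 - Z) (S(Z, a) = (2*Z + (1 - Z)*a) + Z = (2*Z + a*(1 - Z)) + Z = 3*Z + a*(1 - Z))
(m + S((-1 + 0)*1, -6))*142 = (-35 + (-6 + 3*((-1 + 0)*1) - 1*(-1 + 0)*1*(-6)))*142 = (-35 + (-6 + 3*(-1*1) - 1*(-1*1)*(-6)))*142 = (-35 + (-6 + 3*(-1) - 1*(-1)*(-6)))*142 = (-35 + (-6 - 3 - 6))*142 = (-35 - 15)*142 = -50*142 = -7100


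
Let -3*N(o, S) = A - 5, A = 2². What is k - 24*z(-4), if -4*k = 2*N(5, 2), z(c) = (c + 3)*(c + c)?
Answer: -1153/6 ≈ -192.17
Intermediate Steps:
A = 4
N(o, S) = ⅓ (N(o, S) = -(4 - 5)/3 = -⅓*(-1) = ⅓)
z(c) = 2*c*(3 + c) (z(c) = (3 + c)*(2*c) = 2*c*(3 + c))
k = -⅙ (k = -1/(2*3) = -¼*⅔ = -⅙ ≈ -0.16667)
k - 24*z(-4) = -⅙ - 48*(-4)*(3 - 4) = -⅙ - 48*(-4)*(-1) = -⅙ - 24*8 = -⅙ - 192 = -1153/6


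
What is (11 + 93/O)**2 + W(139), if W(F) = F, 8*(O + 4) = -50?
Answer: 239900/1681 ≈ 142.71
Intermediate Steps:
O = -41/4 (O = -4 + (1/8)*(-50) = -4 - 25/4 = -41/4 ≈ -10.250)
(11 + 93/O)**2 + W(139) = (11 + 93/(-41/4))**2 + 139 = (11 + 93*(-4/41))**2 + 139 = (11 - 372/41)**2 + 139 = (79/41)**2 + 139 = 6241/1681 + 139 = 239900/1681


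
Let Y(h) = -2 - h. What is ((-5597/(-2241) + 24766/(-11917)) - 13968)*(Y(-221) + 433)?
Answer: -243207845048956/26705997 ≈ -9.1069e+6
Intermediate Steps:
((-5597/(-2241) + 24766/(-11917)) - 13968)*(Y(-221) + 433) = ((-5597/(-2241) + 24766/(-11917)) - 13968)*((-2 - 1*(-221)) + 433) = ((-5597*(-1/2241) + 24766*(-1/11917)) - 13968)*((-2 + 221) + 433) = ((5597/2241 - 24766/11917) - 13968)*(219 + 433) = (11198843/26705997 - 13968)*652 = -373018167253/26705997*652 = -243207845048956/26705997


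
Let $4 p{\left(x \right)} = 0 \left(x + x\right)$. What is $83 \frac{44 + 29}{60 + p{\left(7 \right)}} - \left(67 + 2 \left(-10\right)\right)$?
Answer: $\frac{3239}{60} \approx 53.983$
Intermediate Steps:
$p{\left(x \right)} = 0$ ($p{\left(x \right)} = \frac{0 \left(x + x\right)}{4} = \frac{0 \cdot 2 x}{4} = \frac{1}{4} \cdot 0 = 0$)
$83 \frac{44 + 29}{60 + p{\left(7 \right)}} - \left(67 + 2 \left(-10\right)\right) = 83 \frac{44 + 29}{60 + 0} - \left(67 + 2 \left(-10\right)\right) = 83 \cdot \frac{73}{60} - 47 = \frac{6059}{60} - 47 = \frac{3239}{60}$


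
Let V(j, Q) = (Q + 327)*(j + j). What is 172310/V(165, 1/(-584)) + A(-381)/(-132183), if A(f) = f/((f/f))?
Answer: 49353550649/30852055619 ≈ 1.5997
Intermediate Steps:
A(f) = f (A(f) = f/1 = f*1 = f)
V(j, Q) = 2*j*(327 + Q) (V(j, Q) = (327 + Q)*(2*j) = 2*j*(327 + Q))
172310/V(165, 1/(-584)) + A(-381)/(-132183) = 172310/((2*165*(327 + 1/(-584)))) - 381/(-132183) = 172310/((2*165*(327 - 1/584))) - 381*(-1/132183) = 172310/((2*165*(190967/584))) + 127/44061 = 172310/(31509555/292) + 127/44061 = 172310*(292/31509555) + 127/44061 = 10062904/6301911 + 127/44061 = 49353550649/30852055619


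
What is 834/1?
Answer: 834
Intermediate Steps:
834/1 = 1*834 = 834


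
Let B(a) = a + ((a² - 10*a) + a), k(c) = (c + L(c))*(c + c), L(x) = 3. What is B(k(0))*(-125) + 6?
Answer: 6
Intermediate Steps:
k(c) = 2*c*(3 + c) (k(c) = (c + 3)*(c + c) = (3 + c)*(2*c) = 2*c*(3 + c))
B(a) = a² - 8*a (B(a) = a + (a² - 9*a) = a² - 8*a)
B(k(0))*(-125) + 6 = ((2*0*(3 + 0))*(-8 + 2*0*(3 + 0)))*(-125) + 6 = ((2*0*3)*(-8 + 2*0*3))*(-125) + 6 = (0*(-8 + 0))*(-125) + 6 = (0*(-8))*(-125) + 6 = 0*(-125) + 6 = 0 + 6 = 6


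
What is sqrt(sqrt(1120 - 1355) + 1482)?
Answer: sqrt(1482 + I*sqrt(235)) ≈ 38.497 + 0.1991*I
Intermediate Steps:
sqrt(sqrt(1120 - 1355) + 1482) = sqrt(sqrt(-235) + 1482) = sqrt(I*sqrt(235) + 1482) = sqrt(1482 + I*sqrt(235))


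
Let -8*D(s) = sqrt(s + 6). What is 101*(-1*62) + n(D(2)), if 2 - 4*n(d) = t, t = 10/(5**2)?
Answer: -31308/5 ≈ -6261.6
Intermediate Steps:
D(s) = -sqrt(6 + s)/8 (D(s) = -sqrt(s + 6)/8 = -sqrt(6 + s)/8)
t = 2/5 (t = 10/25 = 10*(1/25) = 2/5 ≈ 0.40000)
n(d) = 2/5 (n(d) = 1/2 - 1/4*2/5 = 1/2 - 1/10 = 2/5)
101*(-1*62) + n(D(2)) = 101*(-1*62) + 2/5 = 101*(-62) + 2/5 = -6262 + 2/5 = -31308/5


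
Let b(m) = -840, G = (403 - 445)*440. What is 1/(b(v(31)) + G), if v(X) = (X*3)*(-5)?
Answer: -1/19320 ≈ -5.1760e-5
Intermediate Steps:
G = -18480 (G = -42*440 = -18480)
v(X) = -15*X (v(X) = (3*X)*(-5) = -15*X)
1/(b(v(31)) + G) = 1/(-840 - 18480) = 1/(-19320) = -1/19320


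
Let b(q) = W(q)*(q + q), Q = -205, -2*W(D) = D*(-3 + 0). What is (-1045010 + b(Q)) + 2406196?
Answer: 1487261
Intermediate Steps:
W(D) = 3*D/2 (W(D) = -D*(-3 + 0)/2 = -D*(-3)/2 = -(-3)*D/2 = 3*D/2)
b(q) = 3*q² (b(q) = (3*q/2)*(q + q) = (3*q/2)*(2*q) = 3*q²)
(-1045010 + b(Q)) + 2406196 = (-1045010 + 3*(-205)²) + 2406196 = (-1045010 + 3*42025) + 2406196 = (-1045010 + 126075) + 2406196 = -918935 + 2406196 = 1487261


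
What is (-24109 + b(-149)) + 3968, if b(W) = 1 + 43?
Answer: -20097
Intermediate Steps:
b(W) = 44
(-24109 + b(-149)) + 3968 = (-24109 + 44) + 3968 = -24065 + 3968 = -20097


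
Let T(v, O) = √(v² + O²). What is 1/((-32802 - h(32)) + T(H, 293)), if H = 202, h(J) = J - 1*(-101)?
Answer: -32935/1084587572 - √126653/1084587572 ≈ -3.0695e-5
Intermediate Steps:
h(J) = 101 + J (h(J) = J + 101 = 101 + J)
T(v, O) = √(O² + v²)
1/((-32802 - h(32)) + T(H, 293)) = 1/((-32802 - (101 + 32)) + √(293² + 202²)) = 1/((-32802 - 1*133) + √(85849 + 40804)) = 1/((-32802 - 133) + √126653) = 1/(-32935 + √126653)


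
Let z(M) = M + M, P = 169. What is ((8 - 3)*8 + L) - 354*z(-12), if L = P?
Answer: 8705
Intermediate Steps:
L = 169
z(M) = 2*M
((8 - 3)*8 + L) - 354*z(-12) = ((8 - 3)*8 + 169) - 708*(-12) = (5*8 + 169) - 354*(-24) = (40 + 169) + 8496 = 209 + 8496 = 8705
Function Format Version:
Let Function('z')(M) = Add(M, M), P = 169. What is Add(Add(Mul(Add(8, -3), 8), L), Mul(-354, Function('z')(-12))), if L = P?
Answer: 8705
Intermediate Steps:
L = 169
Function('z')(M) = Mul(2, M)
Add(Add(Mul(Add(8, -3), 8), L), Mul(-354, Function('z')(-12))) = Add(Add(Mul(Add(8, -3), 8), 169), Mul(-354, Mul(2, -12))) = Add(Add(Mul(5, 8), 169), Mul(-354, -24)) = Add(Add(40, 169), 8496) = Add(209, 8496) = 8705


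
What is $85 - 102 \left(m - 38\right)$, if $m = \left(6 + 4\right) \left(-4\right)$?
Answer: $8041$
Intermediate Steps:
$m = -40$ ($m = 10 \left(-4\right) = -40$)
$85 - 102 \left(m - 38\right) = 85 - 102 \left(-40 - 38\right) = 85 - -7956 = 85 + 7956 = 8041$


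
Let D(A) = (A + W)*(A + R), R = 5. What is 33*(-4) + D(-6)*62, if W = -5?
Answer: 550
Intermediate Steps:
D(A) = (-5 + A)*(5 + A) (D(A) = (A - 5)*(A + 5) = (-5 + A)*(5 + A))
33*(-4) + D(-6)*62 = 33*(-4) + (-25 + (-6)²)*62 = -132 + (-25 + 36)*62 = -132 + 11*62 = -132 + 682 = 550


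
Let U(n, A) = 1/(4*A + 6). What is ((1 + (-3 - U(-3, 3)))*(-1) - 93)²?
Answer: 2679769/324 ≈ 8270.9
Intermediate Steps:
U(n, A) = 1/(6 + 4*A)
((1 + (-3 - U(-3, 3)))*(-1) - 93)² = ((1 + (-3 - 1/(2*(3 + 2*3))))*(-1) - 93)² = ((1 + (-3 - 1/(2*(3 + 6))))*(-1) - 93)² = ((1 + (-3 - 1/(2*9)))*(-1) - 93)² = ((1 + (-3 - 1*1/18))*(-1) - 93)² = ((1 + (-3 - 1/18))*(-1) - 93)² = ((1 - 55/18)*(-1) - 93)² = (-37/18*(-1) - 93)² = (37/18 - 93)² = (-1637/18)² = 2679769/324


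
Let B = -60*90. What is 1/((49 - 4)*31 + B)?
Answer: -1/4005 ≈ -0.00024969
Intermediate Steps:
B = -5400
1/((49 - 4)*31 + B) = 1/((49 - 4)*31 - 5400) = 1/(45*31 - 5400) = 1/(1395 - 5400) = 1/(-4005) = -1/4005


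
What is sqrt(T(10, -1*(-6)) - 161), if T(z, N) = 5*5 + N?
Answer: I*sqrt(130) ≈ 11.402*I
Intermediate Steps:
T(z, N) = 25 + N
sqrt(T(10, -1*(-6)) - 161) = sqrt((25 - 1*(-6)) - 161) = sqrt((25 + 6) - 161) = sqrt(31 - 161) = sqrt(-130) = I*sqrt(130)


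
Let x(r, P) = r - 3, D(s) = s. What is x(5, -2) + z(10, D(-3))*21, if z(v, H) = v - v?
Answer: 2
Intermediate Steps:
x(r, P) = -3 + r
z(v, H) = 0
x(5, -2) + z(10, D(-3))*21 = (-3 + 5) + 0*21 = 2 + 0 = 2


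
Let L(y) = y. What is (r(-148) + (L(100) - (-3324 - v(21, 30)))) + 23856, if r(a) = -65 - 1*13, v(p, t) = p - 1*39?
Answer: 27184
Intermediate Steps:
v(p, t) = -39 + p (v(p, t) = p - 39 = -39 + p)
r(a) = -78 (r(a) = -65 - 13 = -78)
(r(-148) + (L(100) - (-3324 - v(21, 30)))) + 23856 = (-78 + (100 - (-3324 - (-39 + 21)))) + 23856 = (-78 + (100 - (-3324 - 1*(-18)))) + 23856 = (-78 + (100 - (-3324 + 18))) + 23856 = (-78 + (100 - 1*(-3306))) + 23856 = (-78 + (100 + 3306)) + 23856 = (-78 + 3406) + 23856 = 3328 + 23856 = 27184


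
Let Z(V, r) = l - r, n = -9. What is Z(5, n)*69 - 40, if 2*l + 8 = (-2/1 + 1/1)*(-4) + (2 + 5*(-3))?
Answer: -11/2 ≈ -5.5000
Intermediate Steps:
l = -17/2 (l = -4 + ((-2/1 + 1/1)*(-4) + (2 + 5*(-3)))/2 = -4 + ((-2*1 + 1*1)*(-4) + (2 - 15))/2 = -4 + ((-2 + 1)*(-4) - 13)/2 = -4 + (-1*(-4) - 13)/2 = -4 + (4 - 13)/2 = -4 + (½)*(-9) = -4 - 9/2 = -17/2 ≈ -8.5000)
Z(V, r) = -17/2 - r
Z(5, n)*69 - 40 = (-17/2 - 1*(-9))*69 - 40 = (-17/2 + 9)*69 - 40 = (½)*69 - 40 = 69/2 - 40 = -11/2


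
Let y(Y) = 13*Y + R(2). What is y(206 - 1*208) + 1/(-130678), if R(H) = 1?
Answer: -3266951/130678 ≈ -25.000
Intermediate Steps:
y(Y) = 1 + 13*Y (y(Y) = 13*Y + 1 = 1 + 13*Y)
y(206 - 1*208) + 1/(-130678) = (1 + 13*(206 - 1*208)) + 1/(-130678) = (1 + 13*(206 - 208)) - 1/130678 = (1 + 13*(-2)) - 1/130678 = (1 - 26) - 1/130678 = -25 - 1/130678 = -3266951/130678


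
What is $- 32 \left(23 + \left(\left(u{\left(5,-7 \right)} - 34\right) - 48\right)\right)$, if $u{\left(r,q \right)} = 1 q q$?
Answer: $320$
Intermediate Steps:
$u{\left(r,q \right)} = q^{2}$ ($u{\left(r,q \right)} = q q = q^{2}$)
$- 32 \left(23 + \left(\left(u{\left(5,-7 \right)} - 34\right) - 48\right)\right) = - 32 \left(23 - \left(82 - 49\right)\right) = - 32 \left(23 + \left(\left(49 - 34\right) - 48\right)\right) = - 32 \left(23 + \left(15 - 48\right)\right) = - 32 \left(23 - 33\right) = \left(-32\right) \left(-10\right) = 320$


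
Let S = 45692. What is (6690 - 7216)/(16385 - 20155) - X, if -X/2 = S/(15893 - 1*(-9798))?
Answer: 179015573/48427535 ≈ 3.6966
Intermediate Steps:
X = -91384/25691 (X = -91384/(15893 - 1*(-9798)) = -91384/(15893 + 9798) = -91384/25691 ≈ -3.5570)
(6690 - 7216)/(16385 - 20155) - X = (6690 - 7216)/(16385 - 20155) - 1*(-91384/25691) = -526/(-3770) + 91384/25691 = -526*(-1/3770) + 91384/25691 = 263/1885 + 91384/25691 = 179015573/48427535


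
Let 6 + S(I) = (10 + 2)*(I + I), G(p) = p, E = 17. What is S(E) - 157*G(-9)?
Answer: 1815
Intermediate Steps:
S(I) = -6 + 24*I (S(I) = -6 + (10 + 2)*(I + I) = -6 + 12*(2*I) = -6 + 24*I)
S(E) - 157*G(-9) = (-6 + 24*17) - 157*(-9) = (-6 + 408) + 1413 = 402 + 1413 = 1815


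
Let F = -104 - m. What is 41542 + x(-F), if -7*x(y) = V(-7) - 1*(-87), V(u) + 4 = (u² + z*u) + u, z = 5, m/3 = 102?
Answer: 290704/7 ≈ 41529.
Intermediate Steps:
m = 306 (m = 3*102 = 306)
F = -410 (F = -104 - 1*306 = -104 - 306 = -410)
V(u) = -4 + u² + 6*u (V(u) = -4 + ((u² + 5*u) + u) = -4 + (u² + 6*u) = -4 + u² + 6*u)
x(y) = -90/7 (x(y) = -((-4 + (-7)² + 6*(-7)) - 1*(-87))/7 = -((-4 + 49 - 42) + 87)/7 = -(3 + 87)/7 = -⅐*90 = -90/7)
41542 + x(-F) = 41542 - 90/7 = 290704/7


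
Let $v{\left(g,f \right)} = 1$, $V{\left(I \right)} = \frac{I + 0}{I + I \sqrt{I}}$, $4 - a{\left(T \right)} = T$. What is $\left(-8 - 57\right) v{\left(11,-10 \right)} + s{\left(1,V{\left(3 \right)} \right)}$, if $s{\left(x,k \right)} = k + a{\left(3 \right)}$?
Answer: $- \frac{129}{2} + \frac{\sqrt{3}}{2} \approx -63.634$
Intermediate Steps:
$a{\left(T \right)} = 4 - T$
$V{\left(I \right)} = \frac{I}{I + I^{\frac{3}{2}}}$
$s{\left(x,k \right)} = 1 + k$ ($s{\left(x,k \right)} = k + \left(4 - 3\right) = k + 1 = 1 + k$)
$\left(-8 - 57\right) v{\left(11,-10 \right)} + s{\left(1,V{\left(3 \right)} \right)} = \left(-8 - 57\right) 1 + \left(1 + \frac{3}{3 + 3^{\frac{3}{2}}}\right) = \left(-65\right) 1 + \left(1 + \frac{3}{3 + 3 \sqrt{3}}\right) = -65 + \left(1 + \frac{3}{3 + 3 \sqrt{3}}\right) = -64 + \frac{3}{3 + 3 \sqrt{3}}$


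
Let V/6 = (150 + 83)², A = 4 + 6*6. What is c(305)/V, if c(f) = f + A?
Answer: 115/108578 ≈ 0.0010591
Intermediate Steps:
A = 40 (A = 4 + 36 = 40)
V = 325734 (V = 6*(150 + 83)² = 6*233² = 6*54289 = 325734)
c(f) = 40 + f (c(f) = f + 40 = 40 + f)
c(305)/V = (40 + 305)/325734 = 345*(1/325734) = 115/108578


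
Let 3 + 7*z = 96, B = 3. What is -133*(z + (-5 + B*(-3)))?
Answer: 95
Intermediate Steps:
z = 93/7 (z = -3/7 + (1/7)*96 = -3/7 + 96/7 = 93/7 ≈ 13.286)
-133*(z + (-5 + B*(-3))) = -133*(93/7 + (-5 + 3*(-3))) = -133*(93/7 + (-5 - 9)) = -133*(93/7 - 14) = -133*(-5/7) = 95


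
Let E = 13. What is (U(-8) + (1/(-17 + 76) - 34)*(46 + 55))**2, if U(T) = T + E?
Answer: 40888884100/3481 ≈ 1.1746e+7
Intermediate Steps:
U(T) = 13 + T (U(T) = T + 13 = 13 + T)
(U(-8) + (1/(-17 + 76) - 34)*(46 + 55))**2 = ((13 - 8) + (1/(-17 + 76) - 34)*(46 + 55))**2 = (5 + (1/59 - 34)*101)**2 = (5 - 2005/59*101)**2 = (5 - 202505/59)**2 = (-202210/59)**2 = 40888884100/3481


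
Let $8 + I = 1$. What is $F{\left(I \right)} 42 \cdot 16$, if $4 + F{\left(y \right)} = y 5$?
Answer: $-26208$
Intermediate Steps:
$I = -7$ ($I = -8 + 1 = -7$)
$F{\left(y \right)} = -4 + 5 y$ ($F{\left(y \right)} = -4 + y 5 = -4 + 5 y$)
$F{\left(I \right)} 42 \cdot 16 = \left(-4 + 5 \left(-7\right)\right) 42 \cdot 16 = \left(-4 - 35\right) 42 \cdot 16 = \left(-39\right) 42 \cdot 16 = \left(-1638\right) 16 = -26208$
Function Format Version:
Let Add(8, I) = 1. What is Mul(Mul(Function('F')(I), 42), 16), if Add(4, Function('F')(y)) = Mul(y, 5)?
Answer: -26208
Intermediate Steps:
I = -7 (I = Add(-8, 1) = -7)
Function('F')(y) = Add(-4, Mul(5, y)) (Function('F')(y) = Add(-4, Mul(y, 5)) = Add(-4, Mul(5, y)))
Mul(Mul(Function('F')(I), 42), 16) = Mul(Mul(Add(-4, Mul(5, -7)), 42), 16) = Mul(Mul(Add(-4, -35), 42), 16) = Mul(Mul(-39, 42), 16) = Mul(-1638, 16) = -26208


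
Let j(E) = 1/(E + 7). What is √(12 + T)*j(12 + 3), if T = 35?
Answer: √47/22 ≈ 0.31162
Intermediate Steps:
j(E) = 1/(7 + E)
√(12 + T)*j(12 + 3) = √(12 + 35)/(7 + (12 + 3)) = √47/(7 + 15) = √47/22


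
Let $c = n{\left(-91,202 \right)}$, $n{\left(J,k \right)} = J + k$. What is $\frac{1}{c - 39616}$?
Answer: $- \frac{1}{39505} \approx -2.5313 \cdot 10^{-5}$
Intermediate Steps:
$c = 111$ ($c = -91 + 202 = 111$)
$\frac{1}{c - 39616} = \frac{1}{111 - 39616} = \frac{1}{-39505} = - \frac{1}{39505}$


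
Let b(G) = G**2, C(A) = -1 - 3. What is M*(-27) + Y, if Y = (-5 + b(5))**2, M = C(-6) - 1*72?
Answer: 2452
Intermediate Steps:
C(A) = -4
M = -76 (M = -4 - 1*72 = -4 - 72 = -76)
Y = 400 (Y = (-5 + 5**2)**2 = (-5 + 25)**2 = 20**2 = 400)
M*(-27) + Y = -76*(-27) + 400 = 2052 + 400 = 2452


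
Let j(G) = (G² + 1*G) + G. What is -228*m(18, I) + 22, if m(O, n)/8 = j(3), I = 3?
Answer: -27338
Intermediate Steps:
j(G) = G² + 2*G (j(G) = (G² + G) + G = (G + G²) + G = G² + 2*G)
m(O, n) = 120 (m(O, n) = 8*(3*(2 + 3)) = 8*(3*5) = 8*15 = 120)
-228*m(18, I) + 22 = -228*120 + 22 = -27360 + 22 = -27338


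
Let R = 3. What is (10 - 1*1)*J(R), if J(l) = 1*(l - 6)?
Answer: -27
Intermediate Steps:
J(l) = -6 + l (J(l) = 1*(-6 + l) = -6 + l)
(10 - 1*1)*J(R) = (10 - 1*1)*(-6 + 3) = (10 - 1)*(-3) = 9*(-3) = -27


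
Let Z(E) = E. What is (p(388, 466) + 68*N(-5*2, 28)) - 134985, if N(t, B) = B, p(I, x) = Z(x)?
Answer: -132615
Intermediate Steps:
p(I, x) = x
(p(388, 466) + 68*N(-5*2, 28)) - 134985 = (466 + 68*28) - 134985 = (466 + 1904) - 134985 = 2370 - 134985 = -132615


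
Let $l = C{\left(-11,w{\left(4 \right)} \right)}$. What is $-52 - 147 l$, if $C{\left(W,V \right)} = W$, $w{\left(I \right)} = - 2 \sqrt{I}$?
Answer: $1565$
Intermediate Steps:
$l = -11$
$-52 - 147 l = -52 - -1617 = -52 + 1617 = 1565$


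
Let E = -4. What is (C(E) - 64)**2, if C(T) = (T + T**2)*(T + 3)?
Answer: 5776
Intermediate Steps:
C(T) = (3 + T)*(T + T**2) (C(T) = (T + T**2)*(3 + T) = (3 + T)*(T + T**2))
(C(E) - 64)**2 = (-4*(3 + (-4)**2 + 4*(-4)) - 64)**2 = (-4*(3 + 16 - 16) - 64)**2 = (-4*3 - 64)**2 = (-12 - 64)**2 = (-76)**2 = 5776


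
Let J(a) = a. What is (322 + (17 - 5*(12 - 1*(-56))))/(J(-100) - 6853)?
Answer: 1/6953 ≈ 0.00014382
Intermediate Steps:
(322 + (17 - 5*(12 - 1*(-56))))/(J(-100) - 6853) = (322 + (17 - 5*(12 - 1*(-56))))/(-100 - 6853) = (322 + (17 - 5*(12 + 56)))/(-6953) = (322 + (17 - 5*68))*(-1/6953) = (322 + (17 - 340))*(-1/6953) = (322 - 323)*(-1/6953) = -1*(-1/6953) = 1/6953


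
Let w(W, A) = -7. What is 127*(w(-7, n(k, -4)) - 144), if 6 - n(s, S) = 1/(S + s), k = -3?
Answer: -19177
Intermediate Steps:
n(s, S) = 6 - 1/(S + s)
127*(w(-7, n(k, -4)) - 144) = 127*(-7 - 144) = 127*(-151) = -19177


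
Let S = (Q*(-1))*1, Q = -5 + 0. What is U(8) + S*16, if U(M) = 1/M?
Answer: 641/8 ≈ 80.125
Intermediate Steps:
Q = -5
S = 5 (S = -5*(-1)*1 = 5*1 = 5)
U(8) + S*16 = 1/8 + 5*16 = ⅛ + 80 = 641/8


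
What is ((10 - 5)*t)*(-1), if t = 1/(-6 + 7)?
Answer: -5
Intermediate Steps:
t = 1 (t = 1/1 = 1)
((10 - 5)*t)*(-1) = ((10 - 5)*1)*(-1) = (5*1)*(-1) = 5*(-1) = -5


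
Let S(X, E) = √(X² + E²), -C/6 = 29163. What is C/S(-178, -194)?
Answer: -87489*√17330/17330 ≈ -664.59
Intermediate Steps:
C = -174978 (C = -6*29163 = -174978)
S(X, E) = √(E² + X²)
C/S(-178, -194) = -174978/√((-194)² + (-178)²) = -174978/√(37636 + 31684) = -174978*√17330/34660 = -87489*√17330/17330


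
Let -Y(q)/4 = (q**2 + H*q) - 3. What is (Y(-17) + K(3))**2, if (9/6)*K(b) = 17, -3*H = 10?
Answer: 16630084/9 ≈ 1.8478e+6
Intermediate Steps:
H = -10/3 (H = -1/3*10 = -10/3 ≈ -3.3333)
Y(q) = 12 - 4*q**2 + 40*q/3 (Y(q) = -4*((q**2 - 10*q/3) - 3) = -4*(-3 + q**2 - 10*q/3) = 12 - 4*q**2 + 40*q/3)
K(b) = 34/3 (K(b) = (2/3)*17 = 34/3)
(Y(-17) + K(3))**2 = ((12 - 4*(-17)**2 + (40/3)*(-17)) + 34/3)**2 = ((12 - 4*289 - 680/3) + 34/3)**2 = ((12 - 1156 - 680/3) + 34/3)**2 = (-4112/3 + 34/3)**2 = (-4078/3)**2 = 16630084/9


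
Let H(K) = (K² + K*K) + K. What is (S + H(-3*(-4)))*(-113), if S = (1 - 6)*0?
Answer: -33900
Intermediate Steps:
H(K) = K + 2*K² (H(K) = (K² + K²) + K = 2*K² + K = K + 2*K²)
S = 0 (S = -5*0 = 0)
(S + H(-3*(-4)))*(-113) = (0 + (-3*(-4))*(1 + 2*(-3*(-4))))*(-113) = (0 + 12*(1 + 2*12))*(-113) = (0 + 12*(1 + 24))*(-113) = (0 + 12*25)*(-113) = (0 + 300)*(-113) = 300*(-113) = -33900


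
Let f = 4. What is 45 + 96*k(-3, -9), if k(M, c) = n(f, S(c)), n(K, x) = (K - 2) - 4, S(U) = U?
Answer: -147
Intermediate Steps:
n(K, x) = -6 + K (n(K, x) = (-2 + K) - 4 = -6 + K)
k(M, c) = -2 (k(M, c) = -6 + 4 = -2)
45 + 96*k(-3, -9) = 45 + 96*(-2) = 45 - 192 = -147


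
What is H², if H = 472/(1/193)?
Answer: 8298481216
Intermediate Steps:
H = 91096 (H = 472/(1/193) = 472*193 = 91096)
H² = 91096² = 8298481216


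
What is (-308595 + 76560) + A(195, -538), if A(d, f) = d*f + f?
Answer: -337483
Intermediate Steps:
A(d, f) = f + d*f
(-308595 + 76560) + A(195, -538) = (-308595 + 76560) - 538*(1 + 195) = -232035 - 538*196 = -232035 - 105448 = -337483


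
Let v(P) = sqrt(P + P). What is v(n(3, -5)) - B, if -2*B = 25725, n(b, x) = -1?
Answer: 25725/2 + I*sqrt(2) ≈ 12863.0 + 1.4142*I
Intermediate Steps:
B = -25725/2 (B = -1/2*25725 = -25725/2 ≈ -12863.)
v(P) = sqrt(2)*sqrt(P) (v(P) = sqrt(2*P) = sqrt(2)*sqrt(P))
v(n(3, -5)) - B = sqrt(2)*sqrt(-1) - 1*(-25725/2) = sqrt(2)*I + 25725/2 = I*sqrt(2) + 25725/2 = 25725/2 + I*sqrt(2)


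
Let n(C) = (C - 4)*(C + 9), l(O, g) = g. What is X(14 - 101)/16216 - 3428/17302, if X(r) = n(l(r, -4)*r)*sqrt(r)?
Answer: -1714/8651 + 15351*I*sqrt(87)/2027 ≈ -0.19813 + 70.639*I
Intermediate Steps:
n(C) = (-4 + C)*(9 + C)
X(r) = sqrt(r)*(-36 - 20*r + 16*r**2) (X(r) = (-36 + (-4*r)**2 + 5*(-4*r))*sqrt(r) = (-36 + 16*r**2 - 20*r)*sqrt(r) = (-36 - 20*r + 16*r**2)*sqrt(r) = sqrt(r)*(-36 - 20*r + 16*r**2))
X(14 - 101)/16216 - 3428/17302 = (sqrt(14 - 101)*(-36 - 20*(14 - 101) + 16*(14 - 101)**2))/16216 - 3428/17302 = (sqrt(-87)*(-36 - 20*(-87) + 16*(-87)**2))*(1/16216) - 3428*1/17302 = ((I*sqrt(87))*(-36 + 1740 + 16*7569))*(1/16216) - 1714/8651 = ((I*sqrt(87))*(-36 + 1740 + 121104))*(1/16216) - 1714/8651 = ((I*sqrt(87))*122808)*(1/16216) - 1714/8651 = (122808*I*sqrt(87))*(1/16216) - 1714/8651 = 15351*I*sqrt(87)/2027 - 1714/8651 = -1714/8651 + 15351*I*sqrt(87)/2027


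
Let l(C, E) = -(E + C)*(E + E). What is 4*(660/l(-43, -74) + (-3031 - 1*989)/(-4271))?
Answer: 22263820/6163053 ≈ 3.6125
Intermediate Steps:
l(C, E) = -2*E*(C + E) (l(C, E) = -(C + E)*2*E = -2*E*(C + E))
4*(660/l(-43, -74) + (-3031 - 1*989)/(-4271)) = 4*(660/((-2*(-74)*(-43 - 74))) + (-3031 - 1*989)/(-4271)) = 4*(660/((-2*(-74)*(-117))) + (-3031 - 989)*(-1/4271)) = 4*(660/(-17316) - 4020*(-1/4271)) = 4*(660*(-1/17316) + 4020/4271) = 4*(-55/1443 + 4020/4271) = 4*(5565955/6163053) = 22263820/6163053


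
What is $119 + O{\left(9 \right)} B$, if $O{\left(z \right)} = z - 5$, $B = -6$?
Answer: $95$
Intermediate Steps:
$O{\left(z \right)} = -5 + z$
$119 + O{\left(9 \right)} B = 119 + \left(-5 + 9\right) \left(-6\right) = 119 + 4 \left(-6\right) = 119 - 24 = 95$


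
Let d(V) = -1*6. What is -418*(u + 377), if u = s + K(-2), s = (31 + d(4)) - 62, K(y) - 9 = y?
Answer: -145046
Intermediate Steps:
K(y) = 9 + y
d(V) = -6
s = -37 (s = (31 - 6) - 62 = 25 - 62 = -37)
u = -30 (u = -37 + (9 - 2) = -37 + 7 = -30)
-418*(u + 377) = -418*(-30 + 377) = -418*347 = -145046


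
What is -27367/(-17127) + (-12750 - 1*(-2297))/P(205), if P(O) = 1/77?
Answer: -13785169520/17127 ≈ -8.0488e+5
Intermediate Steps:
P(O) = 1/77
-27367/(-17127) + (-12750 - 1*(-2297))/P(205) = -27367/(-17127) + (-12750 - 1*(-2297))/(1/77) = -27367*(-1/17127) + (-12750 + 2297)*77 = 27367/17127 - 10453*77 = 27367/17127 - 804881 = -13785169520/17127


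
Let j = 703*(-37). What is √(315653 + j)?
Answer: √289642 ≈ 538.18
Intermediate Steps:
j = -26011
√(315653 + j) = √(315653 - 26011) = √289642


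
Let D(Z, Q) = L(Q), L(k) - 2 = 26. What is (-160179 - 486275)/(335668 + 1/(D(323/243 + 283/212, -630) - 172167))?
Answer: -111279945106/57781553851 ≈ -1.9259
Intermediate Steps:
L(k) = 28 (L(k) = 2 + 26 = 28)
D(Z, Q) = 28
(-160179 - 486275)/(335668 + 1/(D(323/243 + 283/212, -630) - 172167)) = (-160179 - 486275)/(335668 + 1/(28 - 172167)) = -646454/(335668 + 1/(-172139)) = -646454/(335668 - 1/172139) = -646454/57781553851/172139 = -646454*172139/57781553851 = -111279945106/57781553851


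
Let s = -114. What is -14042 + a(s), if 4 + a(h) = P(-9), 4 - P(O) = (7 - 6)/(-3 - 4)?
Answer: -98293/7 ≈ -14042.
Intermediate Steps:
P(O) = 29/7 (P(O) = 4 - (7 - 6)/(-3 - 4) = 4 - 1/(-7) = 4 - (-1)/7 = 4 - 1*(-⅐) = 4 + ⅐ = 29/7)
a(h) = ⅐ (a(h) = -4 + 29/7 = ⅐)
-14042 + a(s) = -14042 + ⅐ = -98293/7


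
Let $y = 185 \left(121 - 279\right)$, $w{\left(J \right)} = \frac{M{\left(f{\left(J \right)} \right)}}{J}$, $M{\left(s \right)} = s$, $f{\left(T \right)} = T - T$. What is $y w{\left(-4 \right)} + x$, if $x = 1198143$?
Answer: $1198143$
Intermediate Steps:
$f{\left(T \right)} = 0$
$w{\left(J \right)} = 0$ ($w{\left(J \right)} = \frac{1}{J} 0 = 0$)
$y = -29230$ ($y = 185 \left(-158\right) = -29230$)
$y w{\left(-4 \right)} + x = \left(-29230\right) 0 + 1198143 = 0 + 1198143 = 1198143$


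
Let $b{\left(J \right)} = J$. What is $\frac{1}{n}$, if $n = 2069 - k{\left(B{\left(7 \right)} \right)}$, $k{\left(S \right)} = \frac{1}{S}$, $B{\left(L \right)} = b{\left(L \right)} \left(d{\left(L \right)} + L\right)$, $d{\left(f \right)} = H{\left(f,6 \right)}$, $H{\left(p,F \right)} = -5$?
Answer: $\frac{14}{28965} \approx 0.00048334$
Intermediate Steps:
$d{\left(f \right)} = -5$
$B{\left(L \right)} = L \left(-5 + L\right)$
$n = \frac{28965}{14}$ ($n = 2069 - \frac{1}{7 \left(-5 + 7\right)} = 2069 - \frac{1}{7 \cdot 2} = 2069 - \frac{1}{14} = \frac{28965}{14} \approx 2068.9$)
$\frac{1}{n} = \frac{1}{\frac{28965}{14}} = \frac{14}{28965}$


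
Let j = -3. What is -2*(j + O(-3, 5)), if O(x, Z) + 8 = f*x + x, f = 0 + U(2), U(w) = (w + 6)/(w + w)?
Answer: 40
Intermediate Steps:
U(w) = (6 + w)/(2*w) (U(w) = (6 + w)/((2*w)) = (6 + w)*(1/(2*w)) = (6 + w)/(2*w))
f = 2 (f = 0 + (1/2)*(6 + 2)/2 = 0 + (1/2)*(1/2)*8 = 0 + 2 = 2)
O(x, Z) = -8 + 3*x (O(x, Z) = -8 + (2*x + x) = -8 + 3*x)
-2*(j + O(-3, 5)) = -2*(-3 + (-8 + 3*(-3))) = -2*(-3 + (-8 - 9)) = -2*(-3 - 17) = -2*(-20) = 40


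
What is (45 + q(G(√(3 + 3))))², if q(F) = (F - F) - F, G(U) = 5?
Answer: 1600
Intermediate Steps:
q(F) = -F (q(F) = 0 - F = -F)
(45 + q(G(√(3 + 3))))² = (45 - 1*5)² = (45 - 5)² = 40² = 1600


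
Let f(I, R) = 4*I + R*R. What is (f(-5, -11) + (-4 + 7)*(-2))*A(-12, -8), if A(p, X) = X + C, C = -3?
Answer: -1045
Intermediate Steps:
f(I, R) = R² + 4*I (f(I, R) = 4*I + R² = R² + 4*I)
A(p, X) = -3 + X (A(p, X) = X - 3 = -3 + X)
(f(-5, -11) + (-4 + 7)*(-2))*A(-12, -8) = (((-11)² + 4*(-5)) + (-4 + 7)*(-2))*(-3 - 8) = ((121 - 20) + 3*(-2))*(-11) = (101 - 6)*(-11) = 95*(-11) = -1045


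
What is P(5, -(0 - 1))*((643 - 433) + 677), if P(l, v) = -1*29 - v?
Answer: -26610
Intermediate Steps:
P(l, v) = -29 - v
P(5, -(0 - 1))*((643 - 433) + 677) = (-29 - (-1)*(0 - 1))*((643 - 433) + 677) = (-29 - (-1)*(-1))*(210 + 677) = (-29 - 1*1)*887 = (-29 - 1)*887 = -30*887 = -26610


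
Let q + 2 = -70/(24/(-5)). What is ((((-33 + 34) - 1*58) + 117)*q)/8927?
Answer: 755/8927 ≈ 0.084575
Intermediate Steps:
q = 151/12 (q = -2 - 70/(24/(-5)) = -2 - 70/((-⅕*24)) = -2 - 70/(-24/5) = -2 - 70*(-5/24) = -2 + 175/12 = 151/12 ≈ 12.583)
((((-33 + 34) - 1*58) + 117)*q)/8927 = ((((-33 + 34) - 1*58) + 117)*(151/12))/8927 = (((1 - 58) + 117)*(151/12))*(1/8927) = ((-57 + 117)*(151/12))*(1/8927) = (60*(151/12))*(1/8927) = 755*(1/8927) = 755/8927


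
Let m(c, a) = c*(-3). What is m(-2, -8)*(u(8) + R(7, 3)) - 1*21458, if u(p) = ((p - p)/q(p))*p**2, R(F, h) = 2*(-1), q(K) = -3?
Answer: -21470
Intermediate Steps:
R(F, h) = -2
u(p) = 0 (u(p) = ((p - p)/(-3))*p**2 = (0*(-1/3))*p**2 = 0*p**2 = 0)
m(c, a) = -3*c
m(-2, -8)*(u(8) + R(7, 3)) - 1*21458 = (-3*(-2))*(0 - 2) - 1*21458 = 6*(-2) - 21458 = -12 - 21458 = -21470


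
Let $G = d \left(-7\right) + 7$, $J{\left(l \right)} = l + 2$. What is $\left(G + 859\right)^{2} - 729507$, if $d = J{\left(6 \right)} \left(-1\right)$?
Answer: $120577$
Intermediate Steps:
$J{\left(l \right)} = 2 + l$
$d = -8$ ($d = \left(2 + 6\right) \left(-1\right) = 8 \left(-1\right) = -8$)
$G = 63$ ($G = \left(-8\right) \left(-7\right) + 7 = 56 + 7 = 63$)
$\left(G + 859\right)^{2} - 729507 = \left(63 + 859\right)^{2} - 729507 = 922^{2} - 729507 = 850084 - 729507 = 120577$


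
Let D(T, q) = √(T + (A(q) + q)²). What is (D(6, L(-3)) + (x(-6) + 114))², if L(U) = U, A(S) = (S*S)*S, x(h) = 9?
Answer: (123 + √906)² ≈ 23440.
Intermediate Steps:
A(S) = S³ (A(S) = S²*S = S³)
D(T, q) = √(T + (q + q³)²) (D(T, q) = √(T + (q³ + q)²) = √(T + (q + q³)²))
(D(6, L(-3)) + (x(-6) + 114))² = (√(6 + (-3)²*(1 + (-3)²)²) + (9 + 114))² = (√(6 + 9*(1 + 9)²) + 123)² = (√(6 + 9*10²) + 123)² = (√(6 + 9*100) + 123)² = (√(6 + 900) + 123)² = (√906 + 123)² = (123 + √906)²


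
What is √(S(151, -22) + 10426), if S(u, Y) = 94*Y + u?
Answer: √8509 ≈ 92.244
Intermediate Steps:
S(u, Y) = u + 94*Y
√(S(151, -22) + 10426) = √((151 + 94*(-22)) + 10426) = √((151 - 2068) + 10426) = √(-1917 + 10426) = √8509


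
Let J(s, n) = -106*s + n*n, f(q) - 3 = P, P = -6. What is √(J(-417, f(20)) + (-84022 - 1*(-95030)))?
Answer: √55219 ≈ 234.99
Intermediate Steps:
f(q) = -3 (f(q) = 3 - 6 = -3)
J(s, n) = n² - 106*s (J(s, n) = -106*s + n² = n² - 106*s)
√(J(-417, f(20)) + (-84022 - 1*(-95030))) = √(((-3)² - 106*(-417)) + (-84022 - 1*(-95030))) = √((9 + 44202) + (-84022 + 95030)) = √(44211 + 11008) = √55219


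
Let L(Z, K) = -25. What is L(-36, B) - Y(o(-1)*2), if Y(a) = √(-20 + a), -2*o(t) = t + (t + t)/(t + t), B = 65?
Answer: -25 - 2*I*√5 ≈ -25.0 - 4.4721*I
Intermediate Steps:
o(t) = -½ - t/2 (o(t) = -(t + (t + t)/(t + t))/2 = -(t + (2*t)/((2*t)))/2 = -(t + (2*t)*(1/(2*t)))/2 = -(t + 1)/2 = -(1 + t)/2 = -½ - t/2)
L(-36, B) - Y(o(-1)*2) = -25 - √(-20 + (-½ - ½*(-1))*2) = -25 - √(-20 + (-½ + ½)*2) = -25 - √(-20 + 0*2) = -25 - √(-20 + 0) = -25 - √(-20) = -25 - 2*I*√5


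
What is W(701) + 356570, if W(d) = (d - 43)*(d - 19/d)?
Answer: 573284926/701 ≈ 8.1781e+5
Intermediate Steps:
W(d) = (-43 + d)*(d - 19/d)
W(701) + 356570 = (-19 + 701² - 43*701 + 817/701) + 356570 = (-19 + 491401 - 30143 + 817*(1/701)) + 356570 = (-19 + 491401 - 30143 + 817/701) + 356570 = 323329356/701 + 356570 = 573284926/701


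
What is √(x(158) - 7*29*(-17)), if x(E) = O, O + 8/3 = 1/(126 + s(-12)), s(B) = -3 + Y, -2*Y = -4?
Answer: 2*√4849230/75 ≈ 58.723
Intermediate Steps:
Y = 2 (Y = -½*(-4) = 2)
s(B) = -1 (s(B) = -3 + 2 = -1)
O = -997/375 (O = -8/3 + 1/(126 - 1) = -8/3 + 1/125 = -997/375 ≈ -2.6587)
x(E) = -997/375
√(x(158) - 7*29*(-17)) = √(-997/375 - 7*29*(-17)) = √(-997/375 - 203*(-17)) = √(-997/375 + 3451) = √(1293128/375) = 2*√4849230/75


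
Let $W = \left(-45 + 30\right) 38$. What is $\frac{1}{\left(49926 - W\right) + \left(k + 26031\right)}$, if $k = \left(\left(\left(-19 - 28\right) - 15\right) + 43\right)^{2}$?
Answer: $\frac{1}{76888} \approx 1.3006 \cdot 10^{-5}$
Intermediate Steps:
$W = -570$ ($W = \left(-15\right) 38 = -570$)
$k = 361$ ($k = \left(\left(-47 - 15\right) + 43\right)^{2} = \left(-62 + 43\right)^{2} = \left(-19\right)^{2} = 361$)
$\frac{1}{\left(49926 - W\right) + \left(k + 26031\right)} = \frac{1}{\left(49926 - -570\right) + \left(361 + 26031\right)} = \frac{1}{\left(49926 + 570\right) + 26392} = \frac{1}{50496 + 26392} = \frac{1}{76888}$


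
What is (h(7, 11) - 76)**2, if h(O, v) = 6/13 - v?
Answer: 1265625/169 ≈ 7488.9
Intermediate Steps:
h(O, v) = 6/13 - v (h(O, v) = 6*(1/13) - v = 6/13 - v)
(h(7, 11) - 76)**2 = ((6/13 - 1*11) - 76)**2 = ((6/13 - 11) - 76)**2 = (-137/13 - 76)**2 = (-1125/13)**2 = 1265625/169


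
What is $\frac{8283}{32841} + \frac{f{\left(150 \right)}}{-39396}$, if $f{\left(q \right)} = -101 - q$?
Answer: $\frac{12391117}{47918668} \approx 0.25859$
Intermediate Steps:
$\frac{8283}{32841} + \frac{f{\left(150 \right)}}{-39396} = \frac{8283}{32841} + \frac{-101 - 150}{-39396} = 8283 \cdot \frac{1}{32841} + \left(-101 - 150\right) \left(- \frac{1}{39396}\right) = \frac{2761}{10947} - - \frac{251}{39396} = \frac{2761}{10947} + \frac{251}{39396} = \frac{12391117}{47918668}$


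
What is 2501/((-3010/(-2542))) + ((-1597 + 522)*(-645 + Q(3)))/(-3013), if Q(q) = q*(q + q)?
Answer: 8563229398/4534565 ≈ 1888.4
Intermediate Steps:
Q(q) = 2*q² (Q(q) = q*(2*q) = 2*q²)
2501/((-3010/(-2542))) + ((-1597 + 522)*(-645 + Q(3)))/(-3013) = 2501/((-3010/(-2542))) + ((-1597 + 522)*(-645 + 2*3²))/(-3013) = 2501/((-3010*(-1/2542))) - 1075*(-645 + 2*9)*(-1/3013) = 2501/(1505/1271) - 1075*(-645 + 18)*(-1/3013) = 2501*(1271/1505) - 1075*(-627)*(-1/3013) = 3178771/1505 + 674025*(-1/3013) = 3178771/1505 - 674025/3013 = 8563229398/4534565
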